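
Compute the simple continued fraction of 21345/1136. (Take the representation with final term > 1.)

[18; 1, 3, 1, 3, 19, 1, 2]

21345 = 18·1136 + 897
1136 = 1·897 + 239
897 = 3·239 + 180
239 = 1·180 + 59
180 = 3·59 + 3
59 = 19·3 + 2
3 = 1·2 + 1
2 = 2·1 + 0  (stop)
So 21345/1136 = [18; 1, 3, 1, 3, 19, 1, 2].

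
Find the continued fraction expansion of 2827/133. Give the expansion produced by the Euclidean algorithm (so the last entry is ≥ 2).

[21; 3, 1, 10, 3]

2827 = 21*133 + 34
133 = 3*34 + 31
34 = 1*31 + 3
31 = 10*3 + 1
3 = 3*1 + 0  (stop)
So 2827/133 = [21; 3, 1, 10, 3].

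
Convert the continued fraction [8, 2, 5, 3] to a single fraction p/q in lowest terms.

296/35

Using pₖ = aₖpₖ₋₁ + pₖ₋₂ and qₖ = aₖqₖ₋₁ + qₖ₋₂:
  k=0: a=8, p=8, q=1
  k=1: a=2, p=17, q=2
  k=2: a=5, p=93, q=11
  k=3: a=3, p=296, q=35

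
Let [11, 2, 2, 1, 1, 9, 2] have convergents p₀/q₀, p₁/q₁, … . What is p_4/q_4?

137/12

Using pₖ = aₖpₖ₋₁ + pₖ₋₂, qₖ = aₖqₖ₋₁ + qₖ₋₂ (with p₋₁=1, p₋₂=0, q₋₁=0, q₋₂=1):
  k=0: a=11, p=11, q=1
  k=1: a=2, p=23, q=2
  k=2: a=2, p=57, q=5
  k=3: a=1, p=80, q=7
  k=4: a=1, p=137, q=12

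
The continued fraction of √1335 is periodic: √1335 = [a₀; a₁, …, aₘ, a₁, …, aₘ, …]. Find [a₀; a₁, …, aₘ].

a₀ = ⌊√1335⌋ = 36.
With m₀=0, d₀=1 and mₖ₊₁ = dₖaₖ − mₖ, dₖ₊₁ = (n − mₖ₊₁²)/dₖ, aₖ₊₁ = ⌊(a₀+mₖ₊₁)/dₖ₊₁⌋:
  k=1: m=36, d=39, a=1
  k=2: m=3, d=34, a=1
  k=3: m=31, d=11, a=6
  k=4: m=35, d=10, a=7
  k=5: m=35, d=11, a=6
  k=6: m=31, d=34, a=1
  k=7: m=3, d=39, a=1
  k=8: m=36, d=1, a=72
d=1 and a=2a₀=72 at k=8, so the next step gives (m, d) = (36, 39) again — its k=1 value — and the period has length 8.

[36; 1, 1, 6, 7, 6, 1, 1, 72]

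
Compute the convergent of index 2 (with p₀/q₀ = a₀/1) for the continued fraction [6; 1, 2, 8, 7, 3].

Using pₖ = aₖpₖ₋₁ + pₖ₋₂, qₖ = aₖqₖ₋₁ + qₖ₋₂ (with p₋₁=1, p₋₂=0, q₋₁=0, q₋₂=1):
  k=0: a=6, p=6, q=1
  k=1: a=1, p=7, q=1
  k=2: a=2, p=20, q=3

20/3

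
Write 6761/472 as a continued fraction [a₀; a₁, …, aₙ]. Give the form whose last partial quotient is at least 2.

6761 = 14*472 + 153
472 = 3*153 + 13
153 = 11*13 + 10
13 = 1*10 + 3
10 = 3*3 + 1
3 = 3*1 + 0  (stop)
So 6761/472 = [14; 3, 11, 1, 3, 3].

[14; 3, 11, 1, 3, 3]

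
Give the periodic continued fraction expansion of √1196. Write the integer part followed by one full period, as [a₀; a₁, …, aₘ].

[34; 1, 1, 2, 1, 1, 68]

a₀ = ⌊√1196⌋ = 34.
With m₀=0, d₀=1 and mₖ₊₁ = dₖaₖ − mₖ, dₖ₊₁ = (n − mₖ₊₁²)/dₖ, aₖ₊₁ = ⌊(a₀+mₖ₊₁)/dₖ₊₁⌋:
  k=1: m=34, d=40, a=1
  k=2: m=6, d=29, a=1
  k=3: m=23, d=23, a=2
  k=4: m=23, d=29, a=1
  k=5: m=6, d=40, a=1
  k=6: m=34, d=1, a=68
d=1 and a=2a₀=68 at k=6, so the next step gives (m, d) = (34, 40) again — its k=1 value — and the period has length 6.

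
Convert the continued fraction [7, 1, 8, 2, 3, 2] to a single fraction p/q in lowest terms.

1192/151

Fold from the inside: start with 2/1.
  3 + 1/2 = 7/2
  2 + 2/7 = 16/7
  8 + 7/16 = 135/16
  1 + 16/135 = 151/135
  7 + 135/151 = 1192/151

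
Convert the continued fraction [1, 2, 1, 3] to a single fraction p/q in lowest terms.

15/11

Fold from the inside: start with 3/1.
  1 + 1/3 = 4/3
  2 + 3/4 = 11/4
  1 + 4/11 = 15/11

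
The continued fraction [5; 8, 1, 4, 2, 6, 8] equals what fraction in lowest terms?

26104/5105

Fold from the inside: start with 8/1.
  6 + 1/8 = 49/8
  2 + 8/49 = 106/49
  4 + 49/106 = 473/106
  1 + 106/473 = 579/473
  8 + 473/579 = 5105/579
  5 + 579/5105 = 26104/5105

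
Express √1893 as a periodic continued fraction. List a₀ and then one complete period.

a₀ = ⌊√1893⌋ = 43.

[43; 1, 1, 28, 1, 1, 86]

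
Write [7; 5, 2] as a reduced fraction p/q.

79/11

Using pₖ = aₖpₖ₋₁ + pₖ₋₂ and qₖ = aₖqₖ₋₁ + qₖ₋₂:
  k=0: a=7, p=7, q=1
  k=1: a=5, p=36, q=5
  k=2: a=2, p=79, q=11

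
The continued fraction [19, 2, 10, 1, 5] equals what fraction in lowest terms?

2649/136

Using pₖ = aₖpₖ₋₁ + pₖ₋₂ and qₖ = aₖqₖ₋₁ + qₖ₋₂:
  k=0: a=19, p=19, q=1
  k=1: a=2, p=39, q=2
  k=2: a=10, p=409, q=21
  k=3: a=1, p=448, q=23
  k=4: a=5, p=2649, q=136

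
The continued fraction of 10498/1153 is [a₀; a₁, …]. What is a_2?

10498 = 9·1153 + 121   →  a_0 = 9
1153 = 9·121 + 64   →  a_1 = 9
121 = 1·64 + 57   →  a_2 = 1

1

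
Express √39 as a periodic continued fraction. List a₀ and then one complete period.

a₀ = ⌊√39⌋ = 6.
With m₀=0, d₀=1 and mₖ₊₁ = dₖaₖ − mₖ, dₖ₊₁ = (n − mₖ₊₁²)/dₖ, aₖ₊₁ = ⌊(a₀+mₖ₊₁)/dₖ₊₁⌋:
  k=1: m=6, d=3, a=4
  k=2: m=6, d=1, a=12
d=1 and a=2a₀=12 at k=2, so the next step gives (m, d) = (6, 3) again — its k=1 value — and the period has length 2.

[6; 4, 12]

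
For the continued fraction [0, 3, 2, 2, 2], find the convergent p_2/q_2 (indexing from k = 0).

Using pₖ = aₖpₖ₋₁ + pₖ₋₂, qₖ = aₖqₖ₋₁ + qₖ₋₂ (with p₋₁=1, p₋₂=0, q₋₁=0, q₋₂=1):
  k=0: a=0, p=0, q=1
  k=1: a=3, p=1, q=3
  k=2: a=2, p=2, q=7

2/7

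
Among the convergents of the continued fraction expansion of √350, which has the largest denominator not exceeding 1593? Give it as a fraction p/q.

√350 = [18; 1, 2, 2, 2, 1, 36, …] (period length 6).
Convergents:
  p_0/q_0 = 18/1
  p_1/q_1 = 19/1
  p_2/q_2 = 56/3
  p_3/q_3 = 131/7
  p_4/q_4 = 318/17
  p_5/q_5 = 449/24
  p_6/q_6 = 16482/881
  p_7/q_7 = 16931/905
  p_8/q_8 = 50344/2691
q_7 = 905 ≤ 1593 < 2691 = q_8, so the answer is 16931/905.

16931/905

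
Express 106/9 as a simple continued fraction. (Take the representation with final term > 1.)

[11; 1, 3, 2]

106 = 11×9 + 7
9 = 1×7 + 2
7 = 3×2 + 1
2 = 2×1 + 0  (stop)
So 106/9 = [11; 1, 3, 2].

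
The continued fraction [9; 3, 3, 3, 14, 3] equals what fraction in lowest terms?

Fold from the inside: start with 3/1.
  14 + 1/3 = 43/3
  3 + 3/43 = 132/43
  3 + 43/132 = 439/132
  3 + 132/439 = 1449/439
  9 + 439/1449 = 13480/1449

13480/1449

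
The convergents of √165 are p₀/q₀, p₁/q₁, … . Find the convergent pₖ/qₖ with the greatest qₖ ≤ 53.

167/13

√165 = [12; 1, 5, 2, 5, 1, 24, …] (period length 6).
Convergents:
  p_0/q_0 = 12/1
  p_1/q_1 = 13/1
  p_2/q_2 = 77/6
  p_3/q_3 = 167/13
  p_4/q_4 = 912/71
q_3 = 13 ≤ 53 < 71 = q_4, so the answer is 167/13.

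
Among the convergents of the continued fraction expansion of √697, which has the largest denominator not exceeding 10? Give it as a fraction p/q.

132/5

√697 = [26; 2, 2, 52, …] (period length 3).
Convergents:
  p_0/q_0 = 26/1
  p_1/q_1 = 53/2
  p_2/q_2 = 132/5
  p_3/q_3 = 6917/262
q_2 = 5 ≤ 10 < 262 = q_3, so the answer is 132/5.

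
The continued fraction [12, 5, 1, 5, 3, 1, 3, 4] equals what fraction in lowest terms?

28505/2342

Fold from the inside: start with 4/1.
  3 + 1/4 = 13/4
  1 + 4/13 = 17/13
  3 + 13/17 = 64/17
  5 + 17/64 = 337/64
  1 + 64/337 = 401/337
  5 + 337/401 = 2342/401
  12 + 401/2342 = 28505/2342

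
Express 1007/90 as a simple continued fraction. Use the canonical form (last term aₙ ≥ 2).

1007 = 11·90 + 17
90 = 5·17 + 5
17 = 3·5 + 2
5 = 2·2 + 1
2 = 2·1 + 0  (stop)
So 1007/90 = [11; 5, 3, 2, 2].

[11; 5, 3, 2, 2]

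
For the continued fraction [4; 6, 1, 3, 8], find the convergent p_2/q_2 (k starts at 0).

Using pₖ = aₖpₖ₋₁ + pₖ₋₂, qₖ = aₖqₖ₋₁ + qₖ₋₂ (with p₋₁=1, p₋₂=0, q₋₁=0, q₋₂=1):
  k=0: a=4, p=4, q=1
  k=1: a=6, p=25, q=6
  k=2: a=1, p=29, q=7

29/7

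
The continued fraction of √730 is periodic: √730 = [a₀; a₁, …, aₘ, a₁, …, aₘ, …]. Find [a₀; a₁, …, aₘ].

a₀ = ⌊√730⌋ = 27.
With m₀=0, d₀=1 and mₖ₊₁ = dₖaₖ − mₖ, dₖ₊₁ = (n − mₖ₊₁²)/dₖ, aₖ₊₁ = ⌊(a₀+mₖ₊₁)/dₖ₊₁⌋:
  k=1: m=27, d=1, a=54
d=1 and a=2a₀=54 at k=1, so the next step gives (m, d) = (27, 1) again — its k=1 value — and the period has length 1.

[27; 54]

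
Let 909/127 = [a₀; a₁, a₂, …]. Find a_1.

6

909 = 7·127 + 20   →  a_0 = 7
127 = 6·20 + 7   →  a_1 = 6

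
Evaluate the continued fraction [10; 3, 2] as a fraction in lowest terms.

72/7

Fold from the inside: start with 2/1.
  3 + 1/2 = 7/2
  10 + 2/7 = 72/7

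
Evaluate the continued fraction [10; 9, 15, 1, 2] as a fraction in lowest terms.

Using pₖ = aₖpₖ₋₁ + pₖ₋₂ and qₖ = aₖqₖ₋₁ + qₖ₋₂:
  k=0: a=10, p=10, q=1
  k=1: a=9, p=91, q=9
  k=2: a=15, p=1375, q=136
  k=3: a=1, p=1466, q=145
  k=4: a=2, p=4307, q=426

4307/426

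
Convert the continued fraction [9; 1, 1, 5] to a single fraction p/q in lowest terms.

105/11

Fold from the inside: start with 5/1.
  1 + 1/5 = 6/5
  1 + 5/6 = 11/6
  9 + 6/11 = 105/11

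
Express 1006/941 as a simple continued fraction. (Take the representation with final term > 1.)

[1; 14, 2, 10, 3]

1006 = 1*941 + 65
941 = 14*65 + 31
65 = 2*31 + 3
31 = 10*3 + 1
3 = 3*1 + 0  (stop)
So 1006/941 = [1; 14, 2, 10, 3].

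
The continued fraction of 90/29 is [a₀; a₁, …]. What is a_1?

90 = 3·29 + 3   →  a_0 = 3
29 = 9·3 + 2   →  a_1 = 9

9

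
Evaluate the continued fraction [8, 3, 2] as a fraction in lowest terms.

58/7

Fold from the inside: start with 2/1.
  3 + 1/2 = 7/2
  8 + 2/7 = 58/7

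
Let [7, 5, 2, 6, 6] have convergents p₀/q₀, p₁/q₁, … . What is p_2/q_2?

79/11

Using pₖ = aₖpₖ₋₁ + pₖ₋₂, qₖ = aₖqₖ₋₁ + qₖ₋₂ (with p₋₁=1, p₋₂=0, q₋₁=0, q₋₂=1):
  k=0: a=7, p=7, q=1
  k=1: a=5, p=36, q=5
  k=2: a=2, p=79, q=11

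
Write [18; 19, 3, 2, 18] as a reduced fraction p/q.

Using pₖ = aₖpₖ₋₁ + pₖ₋₂ and qₖ = aₖqₖ₋₁ + qₖ₋₂:
  k=0: a=18, p=18, q=1
  k=1: a=19, p=343, q=19
  k=2: a=3, p=1047, q=58
  k=3: a=2, p=2437, q=135
  k=4: a=18, p=44913, q=2488

44913/2488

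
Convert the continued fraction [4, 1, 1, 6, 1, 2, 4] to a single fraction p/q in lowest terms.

848/187

Using pₖ = aₖpₖ₋₁ + pₖ₋₂ and qₖ = aₖqₖ₋₁ + qₖ₋₂:
  k=0: a=4, p=4, q=1
  k=1: a=1, p=5, q=1
  k=2: a=1, p=9, q=2
  k=3: a=6, p=59, q=13
  k=4: a=1, p=68, q=15
  k=5: a=2, p=195, q=43
  k=6: a=4, p=848, q=187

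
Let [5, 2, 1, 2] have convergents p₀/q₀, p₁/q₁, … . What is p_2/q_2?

Using pₖ = aₖpₖ₋₁ + pₖ₋₂, qₖ = aₖqₖ₋₁ + qₖ₋₂ (with p₋₁=1, p₋₂=0, q₋₁=0, q₋₂=1):
  k=0: a=5, p=5, q=1
  k=1: a=2, p=11, q=2
  k=2: a=1, p=16, q=3

16/3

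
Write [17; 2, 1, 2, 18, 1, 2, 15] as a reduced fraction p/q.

Using pₖ = aₖpₖ₋₁ + pₖ₋₂ and qₖ = aₖqₖ₋₁ + qₖ₋₂:
  k=0: a=17, p=17, q=1
  k=1: a=2, p=35, q=2
  k=2: a=1, p=52, q=3
  k=3: a=2, p=139, q=8
  k=4: a=18, p=2554, q=147
  k=5: a=1, p=2693, q=155
  k=6: a=2, p=7940, q=457
  k=7: a=15, p=121793, q=7010

121793/7010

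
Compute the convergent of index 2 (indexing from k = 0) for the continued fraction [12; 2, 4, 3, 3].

112/9

Using pₖ = aₖpₖ₋₁ + pₖ₋₂, qₖ = aₖqₖ₋₁ + qₖ₋₂ (with p₋₁=1, p₋₂=0, q₋₁=0, q₋₂=1):
  k=0: a=12, p=12, q=1
  k=1: a=2, p=25, q=2
  k=2: a=4, p=112, q=9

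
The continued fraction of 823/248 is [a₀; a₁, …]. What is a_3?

823 = 3·248 + 79   →  a_0 = 3
248 = 3·79 + 11   →  a_1 = 3
79 = 7·11 + 2   →  a_2 = 7
11 = 5·2 + 1   →  a_3 = 5

5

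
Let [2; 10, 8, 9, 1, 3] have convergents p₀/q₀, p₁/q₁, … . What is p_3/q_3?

1551/739

Using pₖ = aₖpₖ₋₁ + pₖ₋₂, qₖ = aₖqₖ₋₁ + qₖ₋₂ (with p₋₁=1, p₋₂=0, q₋₁=0, q₋₂=1):
  k=0: a=2, p=2, q=1
  k=1: a=10, p=21, q=10
  k=2: a=8, p=170, q=81
  k=3: a=9, p=1551, q=739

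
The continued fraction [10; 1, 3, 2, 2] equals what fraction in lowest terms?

237/22

Using pₖ = aₖpₖ₋₁ + pₖ₋₂ and qₖ = aₖqₖ₋₁ + qₖ₋₂:
  k=0: a=10, p=10, q=1
  k=1: a=1, p=11, q=1
  k=2: a=3, p=43, q=4
  k=3: a=2, p=97, q=9
  k=4: a=2, p=237, q=22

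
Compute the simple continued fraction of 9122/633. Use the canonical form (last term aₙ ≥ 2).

9122 = 14×633 + 260
633 = 2×260 + 113
260 = 2×113 + 34
113 = 3×34 + 11
34 = 3×11 + 1
11 = 11×1 + 0  (stop)
So 9122/633 = [14; 2, 2, 3, 3, 11].

[14; 2, 2, 3, 3, 11]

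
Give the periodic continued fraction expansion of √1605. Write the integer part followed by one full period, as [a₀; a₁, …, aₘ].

a₀ = ⌊√1605⌋ = 40.
With m₀=0, d₀=1 and mₖ₊₁ = dₖaₖ − mₖ, dₖ₊₁ = (n − mₖ₊₁²)/dₖ, aₖ₊₁ = ⌊(a₀+mₖ₊₁)/dₖ₊₁⌋:
  k=1: m=40, d=5, a=16
  k=2: m=40, d=1, a=80
d=1 and a=2a₀=80 at k=2, so the next step gives (m, d) = (40, 5) again — its k=1 value — and the period has length 2.

[40; 16, 80]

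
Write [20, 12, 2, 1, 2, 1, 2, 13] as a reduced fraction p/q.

99581/4959

Fold from the inside: start with 13/1.
  2 + 1/13 = 27/13
  1 + 13/27 = 40/27
  2 + 27/40 = 107/40
  1 + 40/107 = 147/107
  2 + 107/147 = 401/147
  12 + 147/401 = 4959/401
  20 + 401/4959 = 99581/4959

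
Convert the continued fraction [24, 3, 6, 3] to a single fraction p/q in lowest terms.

1459/60

Using pₖ = aₖpₖ₋₁ + pₖ₋₂ and qₖ = aₖqₖ₋₁ + qₖ₋₂:
  k=0: a=24, p=24, q=1
  k=1: a=3, p=73, q=3
  k=2: a=6, p=462, q=19
  k=3: a=3, p=1459, q=60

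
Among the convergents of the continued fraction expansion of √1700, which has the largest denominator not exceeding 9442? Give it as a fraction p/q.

√1700 = [41; 4, 3, 20, 3, 4, 82, …] (period length 6).
Convergents:
  p_0/q_0 = 41/1
  p_1/q_1 = 165/4
  p_2/q_2 = 536/13
  p_3/q_3 = 10885/264
  p_4/q_4 = 33191/805
  p_5/q_5 = 143649/3484
  p_6/q_6 = 11812409/286493
q_5 = 3484 ≤ 9442 < 286493 = q_6, so the answer is 143649/3484.

143649/3484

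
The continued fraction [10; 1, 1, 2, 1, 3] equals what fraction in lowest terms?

Using pₖ = aₖpₖ₋₁ + pₖ₋₂ and qₖ = aₖqₖ₋₁ + qₖ₋₂:
  k=0: a=10, p=10, q=1
  k=1: a=1, p=11, q=1
  k=2: a=1, p=21, q=2
  k=3: a=2, p=53, q=5
  k=4: a=1, p=74, q=7
  k=5: a=3, p=275, q=26

275/26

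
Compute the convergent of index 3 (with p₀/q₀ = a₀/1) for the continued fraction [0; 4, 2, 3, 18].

7/31

Using pₖ = aₖpₖ₋₁ + pₖ₋₂, qₖ = aₖqₖ₋₁ + qₖ₋₂ (with p₋₁=1, p₋₂=0, q₋₁=0, q₋₂=1):
  k=0: a=0, p=0, q=1
  k=1: a=4, p=1, q=4
  k=2: a=2, p=2, q=9
  k=3: a=3, p=7, q=31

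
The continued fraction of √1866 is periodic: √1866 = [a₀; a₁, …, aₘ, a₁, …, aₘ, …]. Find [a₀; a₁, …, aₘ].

a₀ = ⌊√1866⌋ = 43.
With m₀=0, d₀=1 and mₖ₊₁ = dₖaₖ − mₖ, dₖ₊₁ = (n − mₖ₊₁²)/dₖ, aₖ₊₁ = ⌊(a₀+mₖ₊₁)/dₖ₊₁⌋:
  k=1: m=43, d=17, a=5
  k=2: m=42, d=6, a=14
  k=3: m=42, d=17, a=5
  k=4: m=43, d=1, a=86
d=1 and a=2a₀=86 at k=4, so the next step gives (m, d) = (43, 17) again — its k=1 value — and the period has length 4.

[43; 5, 14, 5, 86]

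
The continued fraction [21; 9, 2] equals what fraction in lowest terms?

401/19

Using pₖ = aₖpₖ₋₁ + pₖ₋₂ and qₖ = aₖqₖ₋₁ + qₖ₋₂:
  k=0: a=21, p=21, q=1
  k=1: a=9, p=190, q=9
  k=2: a=2, p=401, q=19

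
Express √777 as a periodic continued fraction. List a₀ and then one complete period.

[27; 1, 6, 1, 54]

a₀ = ⌊√777⌋ = 27.
With m₀=0, d₀=1 and mₖ₊₁ = dₖaₖ − mₖ, dₖ₊₁ = (n − mₖ₊₁²)/dₖ, aₖ₊₁ = ⌊(a₀+mₖ₊₁)/dₖ₊₁⌋:
  k=1: m=27, d=48, a=1
  k=2: m=21, d=7, a=6
  k=3: m=21, d=48, a=1
  k=4: m=27, d=1, a=54
d=1 and a=2a₀=54 at k=4, so the next step gives (m, d) = (27, 48) again — its k=1 value — and the period has length 4.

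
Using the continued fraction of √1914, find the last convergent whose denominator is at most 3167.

√1914 = [43; 1, 2, 1, 86, …] (period length 4).
Convergents:
  p_0/q_0 = 43/1
  p_1/q_1 = 44/1
  p_2/q_2 = 131/3
  p_3/q_3 = 175/4
  p_4/q_4 = 15181/347
  p_5/q_5 = 15356/351
  p_6/q_6 = 45893/1049
  p_7/q_7 = 61249/1400
  p_8/q_8 = 5313307/121449
q_7 = 1400 ≤ 3167 < 121449 = q_8, so the answer is 61249/1400.

61249/1400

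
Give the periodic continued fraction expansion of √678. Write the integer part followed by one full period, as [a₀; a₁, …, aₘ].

a₀ = ⌊√678⌋ = 26.
With m₀=0, d₀=1 and mₖ₊₁ = dₖaₖ − mₖ, dₖ₊₁ = (n − mₖ₊₁²)/dₖ, aₖ₊₁ = ⌊(a₀+mₖ₊₁)/dₖ₊₁⌋:
  k=1: m=26, d=2, a=26
  k=2: m=26, d=1, a=52
d=1 and a=2a₀=52 at k=2, so the next step gives (m, d) = (26, 2) again — its k=1 value — and the period has length 2.

[26; 26, 52]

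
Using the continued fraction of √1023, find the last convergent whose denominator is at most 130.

√1023 = [31; 1, 62, …] (period length 2).
Convergents:
  p_0/q_0 = 31/1
  p_1/q_1 = 32/1
  p_2/q_2 = 2015/63
  p_3/q_3 = 2047/64
  p_4/q_4 = 128929/4031
q_3 = 64 ≤ 130 < 4031 = q_4, so the answer is 2047/64.

2047/64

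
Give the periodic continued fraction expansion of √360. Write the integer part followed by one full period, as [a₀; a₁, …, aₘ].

a₀ = ⌊√360⌋ = 18.
With m₀=0, d₀=1 and mₖ₊₁ = dₖaₖ − mₖ, dₖ₊₁ = (n − mₖ₊₁²)/dₖ, aₖ₊₁ = ⌊(a₀+mₖ₊₁)/dₖ₊₁⌋:
  k=1: m=18, d=36, a=1
  k=2: m=18, d=1, a=36
d=1 and a=2a₀=36 at k=2, so the next step gives (m, d) = (18, 36) again — its k=1 value — and the period has length 2.

[18; 1, 36]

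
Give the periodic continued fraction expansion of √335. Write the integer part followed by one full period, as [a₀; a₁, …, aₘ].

a₀ = ⌊√335⌋ = 18.
With m₀=0, d₀=1 and mₖ₊₁ = dₖaₖ − mₖ, dₖ₊₁ = (n − mₖ₊₁²)/dₖ, aₖ₊₁ = ⌊(a₀+mₖ₊₁)/dₖ₊₁⌋:
  k=1: m=18, d=11, a=3
  k=2: m=15, d=10, a=3
  k=3: m=15, d=11, a=3
  k=4: m=18, d=1, a=36
d=1 and a=2a₀=36 at k=4, so the next step gives (m, d) = (18, 11) again — its k=1 value — and the period has length 4.

[18; 3, 3, 3, 36]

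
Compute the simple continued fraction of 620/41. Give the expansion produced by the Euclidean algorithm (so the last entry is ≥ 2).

[15; 8, 5]

620 = 15×41 + 5
41 = 8×5 + 1
5 = 5×1 + 0  (stop)
So 620/41 = [15; 8, 5].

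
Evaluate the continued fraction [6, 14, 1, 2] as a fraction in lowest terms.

Fold from the inside: start with 2/1.
  1 + 1/2 = 3/2
  14 + 2/3 = 44/3
  6 + 3/44 = 267/44

267/44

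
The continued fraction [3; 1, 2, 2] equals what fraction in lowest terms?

Fold from the inside: start with 2/1.
  2 + 1/2 = 5/2
  1 + 2/5 = 7/5
  3 + 5/7 = 26/7

26/7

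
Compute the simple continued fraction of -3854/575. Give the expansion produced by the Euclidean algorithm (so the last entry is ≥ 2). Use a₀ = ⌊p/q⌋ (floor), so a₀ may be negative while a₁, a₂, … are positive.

-3854 = -7·575 + 171
575 = 3·171 + 62
171 = 2·62 + 47
62 = 1·47 + 15
47 = 3·15 + 2
15 = 7·2 + 1
2 = 2·1 + 0  (stop)
So -3854/575 = [-7; 3, 2, 1, 3, 7, 2].

[-7; 3, 2, 1, 3, 7, 2]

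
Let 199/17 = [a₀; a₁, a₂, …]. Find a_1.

199 = 11·17 + 12   →  a_0 = 11
17 = 1·12 + 5   →  a_1 = 1

1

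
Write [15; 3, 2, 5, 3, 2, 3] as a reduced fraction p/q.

Fold from the inside: start with 3/1.
  2 + 1/3 = 7/3
  3 + 3/7 = 24/7
  5 + 7/24 = 127/24
  2 + 24/127 = 278/127
  3 + 127/278 = 961/278
  15 + 278/961 = 14693/961

14693/961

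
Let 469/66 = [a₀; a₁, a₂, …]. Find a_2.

2

469 = 7·66 + 7   →  a_0 = 7
66 = 9·7 + 3   →  a_1 = 9
7 = 2·3 + 1   →  a_2 = 2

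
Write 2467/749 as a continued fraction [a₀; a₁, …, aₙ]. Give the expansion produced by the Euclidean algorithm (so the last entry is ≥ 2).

[3; 3, 2, 2, 8, 2, 2]

2467 = 3·749 + 220
749 = 3·220 + 89
220 = 2·89 + 42
89 = 2·42 + 5
42 = 8·5 + 2
5 = 2·2 + 1
2 = 2·1 + 0  (stop)
So 2467/749 = [3; 3, 2, 2, 8, 2, 2].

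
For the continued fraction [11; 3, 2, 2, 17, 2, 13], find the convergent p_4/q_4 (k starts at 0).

Using pₖ = aₖpₖ₋₁ + pₖ₋₂, qₖ = aₖqₖ₋₁ + qₖ₋₂ (with p₋₁=1, p₋₂=0, q₋₁=0, q₋₂=1):
  k=0: a=11, p=11, q=1
  k=1: a=3, p=34, q=3
  k=2: a=2, p=79, q=7
  k=3: a=2, p=192, q=17
  k=4: a=17, p=3343, q=296

3343/296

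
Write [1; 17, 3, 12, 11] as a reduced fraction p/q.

Using pₖ = aₖpₖ₋₁ + pₖ₋₂ and qₖ = aₖqₖ₋₁ + qₖ₋₂:
  k=0: a=1, p=1, q=1
  k=1: a=17, p=18, q=17
  k=2: a=3, p=55, q=52
  k=3: a=12, p=678, q=641
  k=4: a=11, p=7513, q=7103

7513/7103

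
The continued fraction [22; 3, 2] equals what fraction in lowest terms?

Using pₖ = aₖpₖ₋₁ + pₖ₋₂ and qₖ = aₖqₖ₋₁ + qₖ₋₂:
  k=0: a=22, p=22, q=1
  k=1: a=3, p=67, q=3
  k=2: a=2, p=156, q=7

156/7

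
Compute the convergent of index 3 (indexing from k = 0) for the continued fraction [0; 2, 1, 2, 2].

3/8

Using pₖ = aₖpₖ₋₁ + pₖ₋₂, qₖ = aₖqₖ₋₁ + qₖ₋₂ (with p₋₁=1, p₋₂=0, q₋₁=0, q₋₂=1):
  k=0: a=0, p=0, q=1
  k=1: a=2, p=1, q=2
  k=2: a=1, p=1, q=3
  k=3: a=2, p=3, q=8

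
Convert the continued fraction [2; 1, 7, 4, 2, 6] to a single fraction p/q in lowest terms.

Fold from the inside: start with 6/1.
  2 + 1/6 = 13/6
  4 + 6/13 = 58/13
  7 + 13/58 = 419/58
  1 + 58/419 = 477/419
  2 + 419/477 = 1373/477

1373/477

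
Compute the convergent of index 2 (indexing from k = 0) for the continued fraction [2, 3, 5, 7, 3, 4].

37/16

Using pₖ = aₖpₖ₋₁ + pₖ₋₂, qₖ = aₖqₖ₋₁ + qₖ₋₂ (with p₋₁=1, p₋₂=0, q₋₁=0, q₋₂=1):
  k=0: a=2, p=2, q=1
  k=1: a=3, p=7, q=3
  k=2: a=5, p=37, q=16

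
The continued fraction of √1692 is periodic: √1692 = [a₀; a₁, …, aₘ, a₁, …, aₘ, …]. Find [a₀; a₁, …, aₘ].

a₀ = ⌊√1692⌋ = 41.

[41; 7, 2, 7, 82]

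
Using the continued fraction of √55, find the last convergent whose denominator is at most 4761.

√55 = [7; 2, 2, 2, 14, …] (period length 4).
Convergents:
  p_0/q_0 = 7/1
  p_1/q_1 = 15/2
  p_2/q_2 = 37/5
  p_3/q_3 = 89/12
  p_4/q_4 = 1283/173
  p_5/q_5 = 2655/358
  p_6/q_6 = 6593/889
  p_7/q_7 = 15841/2136
  p_8/q_8 = 228367/30793
q_7 = 2136 ≤ 4761 < 30793 = q_8, so the answer is 15841/2136.

15841/2136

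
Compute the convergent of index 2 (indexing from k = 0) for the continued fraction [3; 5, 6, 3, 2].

99/31

Using pₖ = aₖpₖ₋₁ + pₖ₋₂, qₖ = aₖqₖ₋₁ + qₖ₋₂ (with p₋₁=1, p₋₂=0, q₋₁=0, q₋₂=1):
  k=0: a=3, p=3, q=1
  k=1: a=5, p=16, q=5
  k=2: a=6, p=99, q=31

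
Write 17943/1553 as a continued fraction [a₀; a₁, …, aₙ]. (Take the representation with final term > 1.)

17943 = 11*1553 + 860
1553 = 1*860 + 693
860 = 1*693 + 167
693 = 4*167 + 25
167 = 6*25 + 17
25 = 1*17 + 8
17 = 2*8 + 1
8 = 8*1 + 0  (stop)
So 17943/1553 = [11; 1, 1, 4, 6, 1, 2, 8].

[11; 1, 1, 4, 6, 1, 2, 8]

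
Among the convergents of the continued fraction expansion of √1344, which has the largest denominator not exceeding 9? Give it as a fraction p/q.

√1344 = [36; 1, 1, 1, 17, 1, 1, 1, 72, …] (period length 8).
Convergents:
  p_0/q_0 = 36/1
  p_1/q_1 = 37/1
  p_2/q_2 = 73/2
  p_3/q_3 = 110/3
  p_4/q_4 = 1943/53
q_3 = 3 ≤ 9 < 53 = q_4, so the answer is 110/3.

110/3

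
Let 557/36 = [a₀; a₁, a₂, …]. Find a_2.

557 = 15·36 + 17   →  a_0 = 15
36 = 2·17 + 2   →  a_1 = 2
17 = 8·2 + 1   →  a_2 = 8

8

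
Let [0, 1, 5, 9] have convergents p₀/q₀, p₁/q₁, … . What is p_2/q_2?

5/6

Using pₖ = aₖpₖ₋₁ + pₖ₋₂, qₖ = aₖqₖ₋₁ + qₖ₋₂ (with p₋₁=1, p₋₂=0, q₋₁=0, q₋₂=1):
  k=0: a=0, p=0, q=1
  k=1: a=1, p=1, q=1
  k=2: a=5, p=5, q=6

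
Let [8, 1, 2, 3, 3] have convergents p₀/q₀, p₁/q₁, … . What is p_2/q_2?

26/3

Using pₖ = aₖpₖ₋₁ + pₖ₋₂, qₖ = aₖqₖ₋₁ + qₖ₋₂ (with p₋₁=1, p₋₂=0, q₋₁=0, q₋₂=1):
  k=0: a=8, p=8, q=1
  k=1: a=1, p=9, q=1
  k=2: a=2, p=26, q=3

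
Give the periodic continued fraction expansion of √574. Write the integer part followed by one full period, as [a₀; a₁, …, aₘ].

a₀ = ⌊√574⌋ = 23.
With m₀=0, d₀=1 and mₖ₊₁ = dₖaₖ − mₖ, dₖ₊₁ = (n − mₖ₊₁²)/dₖ, aₖ₊₁ = ⌊(a₀+mₖ₊₁)/dₖ₊₁⌋:
  k=1: m=23, d=45, a=1
  k=2: m=22, d=2, a=22
  k=3: m=22, d=45, a=1
  k=4: m=23, d=1, a=46
d=1 and a=2a₀=46 at k=4, so the next step gives (m, d) = (23, 45) again — its k=1 value — and the period has length 4.

[23; 1, 22, 1, 46]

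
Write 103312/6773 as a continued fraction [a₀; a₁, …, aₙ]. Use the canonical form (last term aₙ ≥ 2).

103312 = 15*6773 + 1717
6773 = 3*1717 + 1622
1717 = 1*1622 + 95
1622 = 17*95 + 7
95 = 13*7 + 4
7 = 1*4 + 3
4 = 1*3 + 1
3 = 3*1 + 0  (stop)
So 103312/6773 = [15; 3, 1, 17, 13, 1, 1, 3].

[15; 3, 1, 17, 13, 1, 1, 3]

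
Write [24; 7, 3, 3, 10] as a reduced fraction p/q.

Using pₖ = aₖpₖ₋₁ + pₖ₋₂ and qₖ = aₖqₖ₋₁ + qₖ₋₂:
  k=0: a=24, p=24, q=1
  k=1: a=7, p=169, q=7
  k=2: a=3, p=531, q=22
  k=3: a=3, p=1762, q=73
  k=4: a=10, p=18151, q=752

18151/752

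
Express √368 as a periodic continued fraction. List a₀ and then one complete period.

[19; 5, 2, 5, 38]

a₀ = ⌊√368⌋ = 19.
With m₀=0, d₀=1 and mₖ₊₁ = dₖaₖ − mₖ, dₖ₊₁ = (n − mₖ₊₁²)/dₖ, aₖ₊₁ = ⌊(a₀+mₖ₊₁)/dₖ₊₁⌋:
  k=1: m=19, d=7, a=5
  k=2: m=16, d=16, a=2
  k=3: m=16, d=7, a=5
  k=4: m=19, d=1, a=38
d=1 and a=2a₀=38 at k=4, so the next step gives (m, d) = (19, 7) again — its k=1 value — and the period has length 4.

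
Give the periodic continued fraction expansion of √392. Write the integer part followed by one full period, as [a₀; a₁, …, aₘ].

[19; 1, 3, 1, 38]

a₀ = ⌊√392⌋ = 19.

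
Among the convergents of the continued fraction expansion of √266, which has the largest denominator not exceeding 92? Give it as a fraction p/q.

√266 = [16; 3, 4, 3, 32, …] (period length 4).
Convergents:
  p_0/q_0 = 16/1
  p_1/q_1 = 49/3
  p_2/q_2 = 212/13
  p_3/q_3 = 685/42
  p_4/q_4 = 22132/1357
q_3 = 42 ≤ 92 < 1357 = q_4, so the answer is 685/42.

685/42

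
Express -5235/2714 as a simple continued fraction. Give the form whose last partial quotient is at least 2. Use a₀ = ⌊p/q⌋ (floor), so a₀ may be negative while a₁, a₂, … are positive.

-5235 = -2·2714 + 193
2714 = 14·193 + 12
193 = 16·12 + 1
12 = 12·1 + 0  (stop)
So -5235/2714 = [-2; 14, 16, 12].

[-2; 14, 16, 12]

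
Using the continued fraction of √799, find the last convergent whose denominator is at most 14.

113/4

√799 = [28; 3, 1, 3, 56, …] (period length 4).
Convergents:
  p_0/q_0 = 28/1
  p_1/q_1 = 85/3
  p_2/q_2 = 113/4
  p_3/q_3 = 424/15
q_2 = 4 ≤ 14 < 15 = q_3, so the answer is 113/4.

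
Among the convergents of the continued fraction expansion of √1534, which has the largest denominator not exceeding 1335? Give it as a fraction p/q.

√1534 = [39; 6, 78, …] (period length 2).
Convergents:
  p_0/q_0 = 39/1
  p_1/q_1 = 235/6
  p_2/q_2 = 18369/469
  p_3/q_3 = 110449/2820
q_2 = 469 ≤ 1335 < 2820 = q_3, so the answer is 18369/469.

18369/469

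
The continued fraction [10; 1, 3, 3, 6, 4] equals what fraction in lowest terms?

3672/341

Fold from the inside: start with 4/1.
  6 + 1/4 = 25/4
  3 + 4/25 = 79/25
  3 + 25/79 = 262/79
  1 + 79/262 = 341/262
  10 + 262/341 = 3672/341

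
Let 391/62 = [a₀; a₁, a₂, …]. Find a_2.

391 = 6·62 + 19   →  a_0 = 6
62 = 3·19 + 5   →  a_1 = 3
19 = 3·5 + 4   →  a_2 = 3

3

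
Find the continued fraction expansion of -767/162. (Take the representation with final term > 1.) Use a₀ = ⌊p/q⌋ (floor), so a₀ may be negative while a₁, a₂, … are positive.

[-5; 3, 1, 3, 3, 3]

-767 = -5*162 + 43
162 = 3*43 + 33
43 = 1*33 + 10
33 = 3*10 + 3
10 = 3*3 + 1
3 = 3*1 + 0  (stop)
So -767/162 = [-5; 3, 1, 3, 3, 3].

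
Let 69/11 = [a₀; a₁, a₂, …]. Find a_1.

69 = 6·11 + 3   →  a_0 = 6
11 = 3·3 + 2   →  a_1 = 3

3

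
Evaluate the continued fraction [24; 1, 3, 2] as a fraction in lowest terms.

Using pₖ = aₖpₖ₋₁ + pₖ₋₂ and qₖ = aₖqₖ₋₁ + qₖ₋₂:
  k=0: a=24, p=24, q=1
  k=1: a=1, p=25, q=1
  k=2: a=3, p=99, q=4
  k=3: a=2, p=223, q=9

223/9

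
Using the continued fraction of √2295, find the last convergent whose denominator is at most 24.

√2295 = [47; 1, 9, 1, 1, 1, 9, 1, 94, …] (period length 8).
Convergents:
  p_0/q_0 = 47/1
  p_1/q_1 = 48/1
  p_2/q_2 = 479/10
  p_3/q_3 = 527/11
  p_4/q_4 = 1006/21
  p_5/q_5 = 1533/32
q_4 = 21 ≤ 24 < 32 = q_5, so the answer is 1006/21.

1006/21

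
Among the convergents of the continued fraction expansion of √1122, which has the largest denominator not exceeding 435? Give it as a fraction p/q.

8977/268

√1122 = [33; 2, 66, …] (period length 2).
Convergents:
  p_0/q_0 = 33/1
  p_1/q_1 = 67/2
  p_2/q_2 = 4455/133
  p_3/q_3 = 8977/268
  p_4/q_4 = 596937/17821
q_3 = 268 ≤ 435 < 17821 = q_4, so the answer is 8977/268.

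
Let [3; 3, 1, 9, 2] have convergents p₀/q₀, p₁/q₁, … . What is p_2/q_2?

Using pₖ = aₖpₖ₋₁ + pₖ₋₂, qₖ = aₖqₖ₋₁ + qₖ₋₂ (with p₋₁=1, p₋₂=0, q₋₁=0, q₋₂=1):
  k=0: a=3, p=3, q=1
  k=1: a=3, p=10, q=3
  k=2: a=1, p=13, q=4

13/4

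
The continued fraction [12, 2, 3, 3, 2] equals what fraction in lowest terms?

Using pₖ = aₖpₖ₋₁ + pₖ₋₂ and qₖ = aₖqₖ₋₁ + qₖ₋₂:
  k=0: a=12, p=12, q=1
  k=1: a=2, p=25, q=2
  k=2: a=3, p=87, q=7
  k=3: a=3, p=286, q=23
  k=4: a=2, p=659, q=53

659/53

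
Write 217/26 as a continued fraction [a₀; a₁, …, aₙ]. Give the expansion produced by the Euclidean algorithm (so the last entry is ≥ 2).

[8; 2, 1, 8]

217 = 8×26 + 9
26 = 2×9 + 8
9 = 1×8 + 1
8 = 8×1 + 0  (stop)
So 217/26 = [8; 2, 1, 8].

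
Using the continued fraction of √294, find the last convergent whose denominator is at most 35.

√294 = [17; 6, 1, 4, 1, 6, 34, …] (period length 6).
Convergents:
  p_0/q_0 = 17/1
  p_1/q_1 = 103/6
  p_2/q_2 = 120/7
  p_3/q_3 = 583/34
  p_4/q_4 = 703/41
q_3 = 34 ≤ 35 < 41 = q_4, so the answer is 583/34.

583/34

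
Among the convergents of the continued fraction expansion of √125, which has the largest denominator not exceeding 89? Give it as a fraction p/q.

682/61

√125 = [11; 5, 1, 1, 5, 22, …] (period length 5).
Convergents:
  p_0/q_0 = 11/1
  p_1/q_1 = 56/5
  p_2/q_2 = 67/6
  p_3/q_3 = 123/11
  p_4/q_4 = 682/61
  p_5/q_5 = 15127/1353
q_4 = 61 ≤ 89 < 1353 = q_5, so the answer is 682/61.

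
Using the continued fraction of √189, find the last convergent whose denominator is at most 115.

1526/111

√189 = [13; 1, 2, 1, 26, …] (period length 4).
Convergents:
  p_0/q_0 = 13/1
  p_1/q_1 = 14/1
  p_2/q_2 = 41/3
  p_3/q_3 = 55/4
  p_4/q_4 = 1471/107
  p_5/q_5 = 1526/111
  p_6/q_6 = 4523/329
q_5 = 111 ≤ 115 < 329 = q_6, so the answer is 1526/111.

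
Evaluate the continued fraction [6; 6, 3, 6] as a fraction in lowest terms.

Using pₖ = aₖpₖ₋₁ + pₖ₋₂ and qₖ = aₖqₖ₋₁ + qₖ₋₂:
  k=0: a=6, p=6, q=1
  k=1: a=6, p=37, q=6
  k=2: a=3, p=117, q=19
  k=3: a=6, p=739, q=120

739/120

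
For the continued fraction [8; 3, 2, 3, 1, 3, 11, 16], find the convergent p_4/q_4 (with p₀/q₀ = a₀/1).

Using pₖ = aₖpₖ₋₁ + pₖ₋₂, qₖ = aₖqₖ₋₁ + qₖ₋₂ (with p₋₁=1, p₋₂=0, q₋₁=0, q₋₂=1):
  k=0: a=8, p=8, q=1
  k=1: a=3, p=25, q=3
  k=2: a=2, p=58, q=7
  k=3: a=3, p=199, q=24
  k=4: a=1, p=257, q=31

257/31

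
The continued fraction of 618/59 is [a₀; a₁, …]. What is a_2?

618 = 10·59 + 28   →  a_0 = 10
59 = 2·28 + 3   →  a_1 = 2
28 = 9·3 + 1   →  a_2 = 9

9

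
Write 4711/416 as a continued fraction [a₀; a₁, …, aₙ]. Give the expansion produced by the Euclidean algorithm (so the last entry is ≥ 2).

4711 = 11*416 + 135
416 = 3*135 + 11
135 = 12*11 + 3
11 = 3*3 + 2
3 = 1*2 + 1
2 = 2*1 + 0  (stop)
So 4711/416 = [11; 3, 12, 3, 1, 2].

[11; 3, 12, 3, 1, 2]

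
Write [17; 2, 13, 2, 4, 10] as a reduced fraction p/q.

44859/2566

Fold from the inside: start with 10/1.
  4 + 1/10 = 41/10
  2 + 10/41 = 92/41
  13 + 41/92 = 1237/92
  2 + 92/1237 = 2566/1237
  17 + 1237/2566 = 44859/2566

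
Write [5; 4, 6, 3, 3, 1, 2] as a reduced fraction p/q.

4947/944

Fold from the inside: start with 2/1.
  1 + 1/2 = 3/2
  3 + 2/3 = 11/3
  3 + 3/11 = 36/11
  6 + 11/36 = 227/36
  4 + 36/227 = 944/227
  5 + 227/944 = 4947/944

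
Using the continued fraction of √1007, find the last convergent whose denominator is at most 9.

√1007 = [31; 1, 2, 1, 2, 1, 62, …] (period length 6).
Convergents:
  p_0/q_0 = 31/1
  p_1/q_1 = 32/1
  p_2/q_2 = 95/3
  p_3/q_3 = 127/4
  p_4/q_4 = 349/11
q_3 = 4 ≤ 9 < 11 = q_4, so the answer is 127/4.

127/4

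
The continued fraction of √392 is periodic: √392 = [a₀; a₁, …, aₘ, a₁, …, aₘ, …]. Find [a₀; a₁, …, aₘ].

a₀ = ⌊√392⌋ = 19.
With m₀=0, d₀=1 and mₖ₊₁ = dₖaₖ − mₖ, dₖ₊₁ = (n − mₖ₊₁²)/dₖ, aₖ₊₁ = ⌊(a₀+mₖ₊₁)/dₖ₊₁⌋:
  k=1: m=19, d=31, a=1
  k=2: m=12, d=8, a=3
  k=3: m=12, d=31, a=1
  k=4: m=19, d=1, a=38
d=1 and a=2a₀=38 at k=4, so the next step gives (m, d) = (19, 31) again — its k=1 value — and the period has length 4.

[19; 1, 3, 1, 38]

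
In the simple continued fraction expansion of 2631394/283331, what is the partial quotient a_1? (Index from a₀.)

3

2631394 = 9·283331 + 81415   →  a_0 = 9
283331 = 3·81415 + 39086   →  a_1 = 3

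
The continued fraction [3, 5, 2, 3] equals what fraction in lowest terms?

Fold from the inside: start with 3/1.
  2 + 1/3 = 7/3
  5 + 3/7 = 38/7
  3 + 7/38 = 121/38

121/38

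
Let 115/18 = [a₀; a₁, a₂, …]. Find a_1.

115 = 6·18 + 7   →  a_0 = 6
18 = 2·7 + 4   →  a_1 = 2

2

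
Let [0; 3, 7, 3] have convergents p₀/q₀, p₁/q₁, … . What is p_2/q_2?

7/22

Using pₖ = aₖpₖ₋₁ + pₖ₋₂, qₖ = aₖqₖ₋₁ + qₖ₋₂ (with p₋₁=1, p₋₂=0, q₋₁=0, q₋₂=1):
  k=0: a=0, p=0, q=1
  k=1: a=3, p=1, q=3
  k=2: a=7, p=7, q=22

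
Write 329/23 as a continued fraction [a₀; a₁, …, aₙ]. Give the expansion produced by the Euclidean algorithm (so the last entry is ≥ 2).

[14; 3, 3, 2]

329 = 14×23 + 7
23 = 3×7 + 2
7 = 3×2 + 1
2 = 2×1 + 0  (stop)
So 329/23 = [14; 3, 3, 2].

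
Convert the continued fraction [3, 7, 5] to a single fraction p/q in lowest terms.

113/36

Fold from the inside: start with 5/1.
  7 + 1/5 = 36/5
  3 + 5/36 = 113/36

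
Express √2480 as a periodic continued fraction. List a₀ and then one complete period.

a₀ = ⌊√2480⌋ = 49.
With m₀=0, d₀=1 and mₖ₊₁ = dₖaₖ − mₖ, dₖ₊₁ = (n − mₖ₊₁²)/dₖ, aₖ₊₁ = ⌊(a₀+mₖ₊₁)/dₖ₊₁⌋:
  k=1: m=49, d=79, a=1
  k=2: m=30, d=20, a=3
  k=3: m=30, d=79, a=1
  k=4: m=49, d=1, a=98
d=1 and a=2a₀=98 at k=4, so the next step gives (m, d) = (49, 79) again — its k=1 value — and the period has length 4.

[49; 1, 3, 1, 98]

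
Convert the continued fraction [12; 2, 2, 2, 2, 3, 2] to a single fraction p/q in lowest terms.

2818/227

Using pₖ = aₖpₖ₋₁ + pₖ₋₂ and qₖ = aₖqₖ₋₁ + qₖ₋₂:
  k=0: a=12, p=12, q=1
  k=1: a=2, p=25, q=2
  k=2: a=2, p=62, q=5
  k=3: a=2, p=149, q=12
  k=4: a=2, p=360, q=29
  k=5: a=3, p=1229, q=99
  k=6: a=2, p=2818, q=227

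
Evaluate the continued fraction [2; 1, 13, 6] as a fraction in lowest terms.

249/85

Fold from the inside: start with 6/1.
  13 + 1/6 = 79/6
  1 + 6/79 = 85/79
  2 + 79/85 = 249/85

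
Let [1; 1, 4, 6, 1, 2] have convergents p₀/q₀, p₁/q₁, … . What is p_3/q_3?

Using pₖ = aₖpₖ₋₁ + pₖ₋₂, qₖ = aₖqₖ₋₁ + qₖ₋₂ (with p₋₁=1, p₋₂=0, q₋₁=0, q₋₂=1):
  k=0: a=1, p=1, q=1
  k=1: a=1, p=2, q=1
  k=2: a=4, p=9, q=5
  k=3: a=6, p=56, q=31

56/31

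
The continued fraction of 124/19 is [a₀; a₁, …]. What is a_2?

124 = 6·19 + 10   →  a_0 = 6
19 = 1·10 + 9   →  a_1 = 1
10 = 1·9 + 1   →  a_2 = 1

1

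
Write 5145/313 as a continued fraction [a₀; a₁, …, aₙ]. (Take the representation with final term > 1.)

5145 = 16*313 + 137
313 = 2*137 + 39
137 = 3*39 + 20
39 = 1*20 + 19
20 = 1*19 + 1
19 = 19*1 + 0  (stop)
So 5145/313 = [16; 2, 3, 1, 1, 19].

[16; 2, 3, 1, 1, 19]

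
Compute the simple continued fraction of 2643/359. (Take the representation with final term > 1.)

[7; 2, 1, 3, 5, 6]

2643 = 7*359 + 130
359 = 2*130 + 99
130 = 1*99 + 31
99 = 3*31 + 6
31 = 5*6 + 1
6 = 6*1 + 0  (stop)
So 2643/359 = [7; 2, 1, 3, 5, 6].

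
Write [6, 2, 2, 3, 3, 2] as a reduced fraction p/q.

827/129

Fold from the inside: start with 2/1.
  3 + 1/2 = 7/2
  3 + 2/7 = 23/7
  2 + 7/23 = 53/23
  2 + 23/53 = 129/53
  6 + 53/129 = 827/129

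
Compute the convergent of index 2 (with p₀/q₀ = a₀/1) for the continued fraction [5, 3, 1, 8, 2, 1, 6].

Using pₖ = aₖpₖ₋₁ + pₖ₋₂, qₖ = aₖqₖ₋₁ + qₖ₋₂ (with p₋₁=1, p₋₂=0, q₋₁=0, q₋₂=1):
  k=0: a=5, p=5, q=1
  k=1: a=3, p=16, q=3
  k=2: a=1, p=21, q=4

21/4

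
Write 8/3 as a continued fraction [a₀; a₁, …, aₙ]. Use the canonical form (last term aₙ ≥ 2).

[2; 1, 2]

8 = 2×3 + 2
3 = 1×2 + 1
2 = 2×1 + 0  (stop)
So 8/3 = [2; 1, 2].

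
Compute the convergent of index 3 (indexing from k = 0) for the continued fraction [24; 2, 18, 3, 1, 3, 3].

Using pₖ = aₖpₖ₋₁ + pₖ₋₂, qₖ = aₖqₖ₋₁ + qₖ₋₂ (with p₋₁=1, p₋₂=0, q₋₁=0, q₋₂=1):
  k=0: a=24, p=24, q=1
  k=1: a=2, p=49, q=2
  k=2: a=18, p=906, q=37
  k=3: a=3, p=2767, q=113

2767/113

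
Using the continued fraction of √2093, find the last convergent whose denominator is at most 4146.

√2093 = [45; 1, 2, 1, 90, …] (period length 4).
Convergents:
  p_0/q_0 = 45/1
  p_1/q_1 = 46/1
  p_2/q_2 = 137/3
  p_3/q_3 = 183/4
  p_4/q_4 = 16607/363
  p_5/q_5 = 16790/367
  p_6/q_6 = 50187/1097
  p_7/q_7 = 66977/1464
  p_8/q_8 = 6078117/132857
q_7 = 1464 ≤ 4146 < 132857 = q_8, so the answer is 66977/1464.

66977/1464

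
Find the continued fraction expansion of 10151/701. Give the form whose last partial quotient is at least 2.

[14; 2, 12, 2, 13]

10151 = 14*701 + 337
701 = 2*337 + 27
337 = 12*27 + 13
27 = 2*13 + 1
13 = 13*1 + 0  (stop)
So 10151/701 = [14; 2, 12, 2, 13].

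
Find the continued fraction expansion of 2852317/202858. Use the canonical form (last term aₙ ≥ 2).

2852317 = 14*202858 + 12305
202858 = 16*12305 + 5978
12305 = 2*5978 + 349
5978 = 17*349 + 45
349 = 7*45 + 34
45 = 1*34 + 11
34 = 3*11 + 1
11 = 11*1 + 0  (stop)
So 2852317/202858 = [14; 16, 2, 17, 7, 1, 3, 11].

[14; 16, 2, 17, 7, 1, 3, 11]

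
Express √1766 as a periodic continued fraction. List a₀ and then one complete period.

a₀ = ⌊√1766⌋ = 42.
With m₀=0, d₀=1 and mₖ₊₁ = dₖaₖ − mₖ, dₖ₊₁ = (n − mₖ₊₁²)/dₖ, aₖ₊₁ = ⌊(a₀+mₖ₊₁)/dₖ₊₁⌋:
  k=1: m=42, d=2, a=42
  k=2: m=42, d=1, a=84
d=1 and a=2a₀=84 at k=2, so the next step gives (m, d) = (42, 2) again — its k=1 value — and the period has length 2.

[42; 42, 84]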